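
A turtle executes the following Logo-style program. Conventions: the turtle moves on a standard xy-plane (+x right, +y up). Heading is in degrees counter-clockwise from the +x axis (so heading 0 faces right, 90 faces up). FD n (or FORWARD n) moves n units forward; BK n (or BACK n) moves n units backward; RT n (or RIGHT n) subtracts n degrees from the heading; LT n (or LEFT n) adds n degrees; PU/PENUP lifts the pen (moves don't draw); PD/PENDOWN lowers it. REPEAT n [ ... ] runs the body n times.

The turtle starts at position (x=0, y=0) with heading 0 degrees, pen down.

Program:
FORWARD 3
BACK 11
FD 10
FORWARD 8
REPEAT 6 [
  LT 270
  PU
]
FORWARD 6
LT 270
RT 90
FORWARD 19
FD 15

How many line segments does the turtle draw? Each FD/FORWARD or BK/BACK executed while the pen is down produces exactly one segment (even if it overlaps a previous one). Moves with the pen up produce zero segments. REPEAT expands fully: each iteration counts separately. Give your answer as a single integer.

Answer: 4

Derivation:
Executing turtle program step by step:
Start: pos=(0,0), heading=0, pen down
FD 3: (0,0) -> (3,0) [heading=0, draw]
BK 11: (3,0) -> (-8,0) [heading=0, draw]
FD 10: (-8,0) -> (2,0) [heading=0, draw]
FD 8: (2,0) -> (10,0) [heading=0, draw]
REPEAT 6 [
  -- iteration 1/6 --
  LT 270: heading 0 -> 270
  PU: pen up
  -- iteration 2/6 --
  LT 270: heading 270 -> 180
  PU: pen up
  -- iteration 3/6 --
  LT 270: heading 180 -> 90
  PU: pen up
  -- iteration 4/6 --
  LT 270: heading 90 -> 0
  PU: pen up
  -- iteration 5/6 --
  LT 270: heading 0 -> 270
  PU: pen up
  -- iteration 6/6 --
  LT 270: heading 270 -> 180
  PU: pen up
]
FD 6: (10,0) -> (4,0) [heading=180, move]
LT 270: heading 180 -> 90
RT 90: heading 90 -> 0
FD 19: (4,0) -> (23,0) [heading=0, move]
FD 15: (23,0) -> (38,0) [heading=0, move]
Final: pos=(38,0), heading=0, 4 segment(s) drawn
Segments drawn: 4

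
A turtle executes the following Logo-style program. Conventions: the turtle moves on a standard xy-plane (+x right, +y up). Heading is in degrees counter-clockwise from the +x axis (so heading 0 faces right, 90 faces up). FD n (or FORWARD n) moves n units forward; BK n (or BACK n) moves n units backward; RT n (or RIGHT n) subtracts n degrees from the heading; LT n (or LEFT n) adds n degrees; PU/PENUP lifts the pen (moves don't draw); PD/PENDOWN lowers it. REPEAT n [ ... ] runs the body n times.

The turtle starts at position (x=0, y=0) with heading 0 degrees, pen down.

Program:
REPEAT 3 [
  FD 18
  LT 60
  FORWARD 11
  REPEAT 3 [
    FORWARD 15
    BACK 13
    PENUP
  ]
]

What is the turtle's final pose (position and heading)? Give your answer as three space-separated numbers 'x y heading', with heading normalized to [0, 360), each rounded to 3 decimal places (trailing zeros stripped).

Executing turtle program step by step:
Start: pos=(0,0), heading=0, pen down
REPEAT 3 [
  -- iteration 1/3 --
  FD 18: (0,0) -> (18,0) [heading=0, draw]
  LT 60: heading 0 -> 60
  FD 11: (18,0) -> (23.5,9.526) [heading=60, draw]
  REPEAT 3 [
    -- iteration 1/3 --
    FD 15: (23.5,9.526) -> (31,22.517) [heading=60, draw]
    BK 13: (31,22.517) -> (24.5,11.258) [heading=60, draw]
    PU: pen up
    -- iteration 2/3 --
    FD 15: (24.5,11.258) -> (32,24.249) [heading=60, move]
    BK 13: (32,24.249) -> (25.5,12.99) [heading=60, move]
    PU: pen up
    -- iteration 3/3 --
    FD 15: (25.5,12.99) -> (33,25.981) [heading=60, move]
    BK 13: (33,25.981) -> (26.5,14.722) [heading=60, move]
    PU: pen up
  ]
  -- iteration 2/3 --
  FD 18: (26.5,14.722) -> (35.5,30.311) [heading=60, move]
  LT 60: heading 60 -> 120
  FD 11: (35.5,30.311) -> (30,39.837) [heading=120, move]
  REPEAT 3 [
    -- iteration 1/3 --
    FD 15: (30,39.837) -> (22.5,52.828) [heading=120, move]
    BK 13: (22.5,52.828) -> (29,41.569) [heading=120, move]
    PU: pen up
    -- iteration 2/3 --
    FD 15: (29,41.569) -> (21.5,54.56) [heading=120, move]
    BK 13: (21.5,54.56) -> (28,43.301) [heading=120, move]
    PU: pen up
    -- iteration 3/3 --
    FD 15: (28,43.301) -> (20.5,56.292) [heading=120, move]
    BK 13: (20.5,56.292) -> (27,45.033) [heading=120, move]
    PU: pen up
  ]
  -- iteration 3/3 --
  FD 18: (27,45.033) -> (18,60.622) [heading=120, move]
  LT 60: heading 120 -> 180
  FD 11: (18,60.622) -> (7,60.622) [heading=180, move]
  REPEAT 3 [
    -- iteration 1/3 --
    FD 15: (7,60.622) -> (-8,60.622) [heading=180, move]
    BK 13: (-8,60.622) -> (5,60.622) [heading=180, move]
    PU: pen up
    -- iteration 2/3 --
    FD 15: (5,60.622) -> (-10,60.622) [heading=180, move]
    BK 13: (-10,60.622) -> (3,60.622) [heading=180, move]
    PU: pen up
    -- iteration 3/3 --
    FD 15: (3,60.622) -> (-12,60.622) [heading=180, move]
    BK 13: (-12,60.622) -> (1,60.622) [heading=180, move]
    PU: pen up
  ]
]
Final: pos=(1,60.622), heading=180, 4 segment(s) drawn

Answer: 1 60.622 180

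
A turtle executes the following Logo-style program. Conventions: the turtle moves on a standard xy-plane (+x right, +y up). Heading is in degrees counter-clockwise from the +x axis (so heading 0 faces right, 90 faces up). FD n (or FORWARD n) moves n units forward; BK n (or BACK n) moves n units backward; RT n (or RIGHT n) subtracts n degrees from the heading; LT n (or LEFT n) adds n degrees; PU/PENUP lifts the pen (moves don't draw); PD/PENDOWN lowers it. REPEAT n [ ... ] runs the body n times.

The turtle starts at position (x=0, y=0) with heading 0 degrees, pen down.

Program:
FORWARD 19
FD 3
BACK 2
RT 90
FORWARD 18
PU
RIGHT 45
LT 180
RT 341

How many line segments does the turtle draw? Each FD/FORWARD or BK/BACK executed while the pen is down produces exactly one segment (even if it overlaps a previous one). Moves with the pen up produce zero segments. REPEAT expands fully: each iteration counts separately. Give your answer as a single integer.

Answer: 4

Derivation:
Executing turtle program step by step:
Start: pos=(0,0), heading=0, pen down
FD 19: (0,0) -> (19,0) [heading=0, draw]
FD 3: (19,0) -> (22,0) [heading=0, draw]
BK 2: (22,0) -> (20,0) [heading=0, draw]
RT 90: heading 0 -> 270
FD 18: (20,0) -> (20,-18) [heading=270, draw]
PU: pen up
RT 45: heading 270 -> 225
LT 180: heading 225 -> 45
RT 341: heading 45 -> 64
Final: pos=(20,-18), heading=64, 4 segment(s) drawn
Segments drawn: 4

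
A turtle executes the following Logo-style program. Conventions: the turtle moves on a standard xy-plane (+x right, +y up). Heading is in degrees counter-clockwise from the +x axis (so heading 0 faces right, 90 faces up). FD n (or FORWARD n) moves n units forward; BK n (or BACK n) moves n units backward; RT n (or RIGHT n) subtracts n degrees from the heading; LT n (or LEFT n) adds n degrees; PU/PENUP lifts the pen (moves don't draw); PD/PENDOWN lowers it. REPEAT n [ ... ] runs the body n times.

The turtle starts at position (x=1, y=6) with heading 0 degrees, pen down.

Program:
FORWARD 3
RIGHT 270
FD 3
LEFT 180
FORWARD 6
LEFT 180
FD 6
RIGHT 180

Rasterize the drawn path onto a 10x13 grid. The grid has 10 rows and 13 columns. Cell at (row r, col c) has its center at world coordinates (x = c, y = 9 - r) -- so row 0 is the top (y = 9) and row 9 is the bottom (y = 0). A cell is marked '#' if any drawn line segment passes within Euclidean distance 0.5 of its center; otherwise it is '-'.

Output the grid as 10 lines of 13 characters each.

Segment 0: (1,6) -> (4,6)
Segment 1: (4,6) -> (4,9)
Segment 2: (4,9) -> (4,3)
Segment 3: (4,3) -> (4,9)

Answer: ----#--------
----#--------
----#--------
-####--------
----#--------
----#--------
----#--------
-------------
-------------
-------------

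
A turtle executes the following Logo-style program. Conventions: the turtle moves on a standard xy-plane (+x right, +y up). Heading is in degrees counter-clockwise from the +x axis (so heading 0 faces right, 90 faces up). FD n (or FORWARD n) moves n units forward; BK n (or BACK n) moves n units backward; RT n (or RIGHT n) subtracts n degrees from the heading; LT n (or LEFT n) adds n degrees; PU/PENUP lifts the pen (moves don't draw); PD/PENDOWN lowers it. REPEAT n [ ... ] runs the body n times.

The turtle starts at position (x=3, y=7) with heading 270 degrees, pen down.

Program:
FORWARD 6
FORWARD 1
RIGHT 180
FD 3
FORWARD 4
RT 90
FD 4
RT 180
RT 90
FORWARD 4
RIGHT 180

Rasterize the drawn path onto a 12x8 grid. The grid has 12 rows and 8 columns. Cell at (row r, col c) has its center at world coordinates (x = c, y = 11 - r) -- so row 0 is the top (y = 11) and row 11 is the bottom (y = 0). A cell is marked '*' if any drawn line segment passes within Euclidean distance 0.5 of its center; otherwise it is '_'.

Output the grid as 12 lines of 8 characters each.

Answer: _______*
_______*
_______*
_______*
___*****
___*____
___*____
___*____
___*____
___*____
___*____
___*____

Derivation:
Segment 0: (3,7) -> (3,1)
Segment 1: (3,1) -> (3,0)
Segment 2: (3,0) -> (3,3)
Segment 3: (3,3) -> (3,7)
Segment 4: (3,7) -> (7,7)
Segment 5: (7,7) -> (7,11)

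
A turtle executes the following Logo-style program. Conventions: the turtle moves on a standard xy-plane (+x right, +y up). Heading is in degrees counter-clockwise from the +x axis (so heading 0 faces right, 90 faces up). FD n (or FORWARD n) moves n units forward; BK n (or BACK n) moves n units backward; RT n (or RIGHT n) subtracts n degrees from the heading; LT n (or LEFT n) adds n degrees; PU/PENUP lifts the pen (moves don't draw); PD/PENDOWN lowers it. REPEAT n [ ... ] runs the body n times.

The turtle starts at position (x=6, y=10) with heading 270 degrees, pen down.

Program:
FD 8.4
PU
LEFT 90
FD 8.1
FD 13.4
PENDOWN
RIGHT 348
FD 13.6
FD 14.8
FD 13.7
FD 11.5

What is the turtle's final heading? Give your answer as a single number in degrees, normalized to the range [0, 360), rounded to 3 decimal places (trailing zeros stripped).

Answer: 12

Derivation:
Executing turtle program step by step:
Start: pos=(6,10), heading=270, pen down
FD 8.4: (6,10) -> (6,1.6) [heading=270, draw]
PU: pen up
LT 90: heading 270 -> 0
FD 8.1: (6,1.6) -> (14.1,1.6) [heading=0, move]
FD 13.4: (14.1,1.6) -> (27.5,1.6) [heading=0, move]
PD: pen down
RT 348: heading 0 -> 12
FD 13.6: (27.5,1.6) -> (40.803,4.428) [heading=12, draw]
FD 14.8: (40.803,4.428) -> (55.279,7.505) [heading=12, draw]
FD 13.7: (55.279,7.505) -> (68.68,10.353) [heading=12, draw]
FD 11.5: (68.68,10.353) -> (79.929,12.744) [heading=12, draw]
Final: pos=(79.929,12.744), heading=12, 5 segment(s) drawn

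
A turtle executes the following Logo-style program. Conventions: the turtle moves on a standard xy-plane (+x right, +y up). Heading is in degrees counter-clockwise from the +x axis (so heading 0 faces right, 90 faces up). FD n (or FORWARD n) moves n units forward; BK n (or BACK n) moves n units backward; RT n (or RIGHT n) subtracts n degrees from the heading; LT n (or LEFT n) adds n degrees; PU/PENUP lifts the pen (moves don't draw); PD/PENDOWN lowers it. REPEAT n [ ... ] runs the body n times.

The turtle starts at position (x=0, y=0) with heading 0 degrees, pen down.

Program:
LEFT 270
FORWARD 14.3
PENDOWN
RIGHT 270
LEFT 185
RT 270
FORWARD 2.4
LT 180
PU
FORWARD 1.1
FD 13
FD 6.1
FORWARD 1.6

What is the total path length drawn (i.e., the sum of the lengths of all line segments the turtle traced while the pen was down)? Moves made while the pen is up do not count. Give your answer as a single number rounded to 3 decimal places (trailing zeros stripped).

Answer: 16.7

Derivation:
Executing turtle program step by step:
Start: pos=(0,0), heading=0, pen down
LT 270: heading 0 -> 270
FD 14.3: (0,0) -> (0,-14.3) [heading=270, draw]
PD: pen down
RT 270: heading 270 -> 0
LT 185: heading 0 -> 185
RT 270: heading 185 -> 275
FD 2.4: (0,-14.3) -> (0.209,-16.691) [heading=275, draw]
LT 180: heading 275 -> 95
PU: pen up
FD 1.1: (0.209,-16.691) -> (0.113,-15.595) [heading=95, move]
FD 13: (0.113,-15.595) -> (-1.02,-2.645) [heading=95, move]
FD 6.1: (-1.02,-2.645) -> (-1.551,3.432) [heading=95, move]
FD 1.6: (-1.551,3.432) -> (-1.691,5.026) [heading=95, move]
Final: pos=(-1.691,5.026), heading=95, 2 segment(s) drawn

Segment lengths:
  seg 1: (0,0) -> (0,-14.3), length = 14.3
  seg 2: (0,-14.3) -> (0.209,-16.691), length = 2.4
Total = 16.7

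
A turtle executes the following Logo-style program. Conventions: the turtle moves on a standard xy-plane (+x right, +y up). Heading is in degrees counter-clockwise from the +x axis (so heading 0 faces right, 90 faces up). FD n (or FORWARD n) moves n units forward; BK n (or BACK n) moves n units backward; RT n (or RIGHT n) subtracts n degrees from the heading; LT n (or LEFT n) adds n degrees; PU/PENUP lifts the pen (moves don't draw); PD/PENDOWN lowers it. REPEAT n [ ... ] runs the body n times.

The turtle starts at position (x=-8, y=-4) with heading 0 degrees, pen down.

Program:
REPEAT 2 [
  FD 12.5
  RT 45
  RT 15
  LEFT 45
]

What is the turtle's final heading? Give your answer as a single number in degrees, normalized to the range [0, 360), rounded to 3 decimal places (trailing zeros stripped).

Executing turtle program step by step:
Start: pos=(-8,-4), heading=0, pen down
REPEAT 2 [
  -- iteration 1/2 --
  FD 12.5: (-8,-4) -> (4.5,-4) [heading=0, draw]
  RT 45: heading 0 -> 315
  RT 15: heading 315 -> 300
  LT 45: heading 300 -> 345
  -- iteration 2/2 --
  FD 12.5: (4.5,-4) -> (16.574,-7.235) [heading=345, draw]
  RT 45: heading 345 -> 300
  RT 15: heading 300 -> 285
  LT 45: heading 285 -> 330
]
Final: pos=(16.574,-7.235), heading=330, 2 segment(s) drawn

Answer: 330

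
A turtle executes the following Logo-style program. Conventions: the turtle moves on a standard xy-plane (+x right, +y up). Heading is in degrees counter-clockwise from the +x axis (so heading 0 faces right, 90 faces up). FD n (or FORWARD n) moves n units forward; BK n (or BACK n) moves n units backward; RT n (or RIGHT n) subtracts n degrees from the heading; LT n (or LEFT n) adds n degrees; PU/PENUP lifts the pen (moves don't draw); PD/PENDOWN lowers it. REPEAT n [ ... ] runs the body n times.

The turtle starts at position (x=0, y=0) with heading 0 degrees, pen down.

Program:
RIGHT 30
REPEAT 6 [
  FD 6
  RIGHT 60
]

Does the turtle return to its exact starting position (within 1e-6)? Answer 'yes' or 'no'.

Executing turtle program step by step:
Start: pos=(0,0), heading=0, pen down
RT 30: heading 0 -> 330
REPEAT 6 [
  -- iteration 1/6 --
  FD 6: (0,0) -> (5.196,-3) [heading=330, draw]
  RT 60: heading 330 -> 270
  -- iteration 2/6 --
  FD 6: (5.196,-3) -> (5.196,-9) [heading=270, draw]
  RT 60: heading 270 -> 210
  -- iteration 3/6 --
  FD 6: (5.196,-9) -> (0,-12) [heading=210, draw]
  RT 60: heading 210 -> 150
  -- iteration 4/6 --
  FD 6: (0,-12) -> (-5.196,-9) [heading=150, draw]
  RT 60: heading 150 -> 90
  -- iteration 5/6 --
  FD 6: (-5.196,-9) -> (-5.196,-3) [heading=90, draw]
  RT 60: heading 90 -> 30
  -- iteration 6/6 --
  FD 6: (-5.196,-3) -> (0,0) [heading=30, draw]
  RT 60: heading 30 -> 330
]
Final: pos=(0,0), heading=330, 6 segment(s) drawn

Start position: (0, 0)
Final position: (0, 0)
Distance = 0; < 1e-6 -> CLOSED

Answer: yes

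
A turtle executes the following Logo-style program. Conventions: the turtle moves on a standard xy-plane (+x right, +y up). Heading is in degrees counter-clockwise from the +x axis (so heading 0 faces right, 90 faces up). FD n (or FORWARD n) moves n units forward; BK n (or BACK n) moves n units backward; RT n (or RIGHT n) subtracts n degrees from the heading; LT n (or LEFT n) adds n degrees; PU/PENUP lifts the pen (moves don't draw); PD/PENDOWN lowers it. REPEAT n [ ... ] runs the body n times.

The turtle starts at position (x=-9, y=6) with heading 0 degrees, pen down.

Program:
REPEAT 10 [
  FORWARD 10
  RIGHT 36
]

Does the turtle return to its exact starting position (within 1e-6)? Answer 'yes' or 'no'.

Answer: yes

Derivation:
Executing turtle program step by step:
Start: pos=(-9,6), heading=0, pen down
REPEAT 10 [
  -- iteration 1/10 --
  FD 10: (-9,6) -> (1,6) [heading=0, draw]
  RT 36: heading 0 -> 324
  -- iteration 2/10 --
  FD 10: (1,6) -> (9.09,0.122) [heading=324, draw]
  RT 36: heading 324 -> 288
  -- iteration 3/10 --
  FD 10: (9.09,0.122) -> (12.18,-9.388) [heading=288, draw]
  RT 36: heading 288 -> 252
  -- iteration 4/10 --
  FD 10: (12.18,-9.388) -> (9.09,-18.899) [heading=252, draw]
  RT 36: heading 252 -> 216
  -- iteration 5/10 --
  FD 10: (9.09,-18.899) -> (1,-24.777) [heading=216, draw]
  RT 36: heading 216 -> 180
  -- iteration 6/10 --
  FD 10: (1,-24.777) -> (-9,-24.777) [heading=180, draw]
  RT 36: heading 180 -> 144
  -- iteration 7/10 --
  FD 10: (-9,-24.777) -> (-17.09,-18.899) [heading=144, draw]
  RT 36: heading 144 -> 108
  -- iteration 8/10 --
  FD 10: (-17.09,-18.899) -> (-20.18,-9.388) [heading=108, draw]
  RT 36: heading 108 -> 72
  -- iteration 9/10 --
  FD 10: (-20.18,-9.388) -> (-17.09,0.122) [heading=72, draw]
  RT 36: heading 72 -> 36
  -- iteration 10/10 --
  FD 10: (-17.09,0.122) -> (-9,6) [heading=36, draw]
  RT 36: heading 36 -> 0
]
Final: pos=(-9,6), heading=0, 10 segment(s) drawn

Start position: (-9, 6)
Final position: (-9, 6)
Distance = 0; < 1e-6 -> CLOSED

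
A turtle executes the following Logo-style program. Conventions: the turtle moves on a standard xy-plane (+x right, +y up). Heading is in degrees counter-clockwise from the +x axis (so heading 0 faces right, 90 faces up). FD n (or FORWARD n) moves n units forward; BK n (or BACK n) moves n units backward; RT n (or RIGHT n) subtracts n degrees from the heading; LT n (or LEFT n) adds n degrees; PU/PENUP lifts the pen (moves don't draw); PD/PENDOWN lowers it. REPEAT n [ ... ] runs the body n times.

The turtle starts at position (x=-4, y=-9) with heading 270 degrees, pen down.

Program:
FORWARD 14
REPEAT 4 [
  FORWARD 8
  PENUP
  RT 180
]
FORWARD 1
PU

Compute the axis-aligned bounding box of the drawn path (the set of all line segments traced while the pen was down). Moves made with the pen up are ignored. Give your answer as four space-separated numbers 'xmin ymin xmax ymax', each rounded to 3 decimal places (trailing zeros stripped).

Executing turtle program step by step:
Start: pos=(-4,-9), heading=270, pen down
FD 14: (-4,-9) -> (-4,-23) [heading=270, draw]
REPEAT 4 [
  -- iteration 1/4 --
  FD 8: (-4,-23) -> (-4,-31) [heading=270, draw]
  PU: pen up
  RT 180: heading 270 -> 90
  -- iteration 2/4 --
  FD 8: (-4,-31) -> (-4,-23) [heading=90, move]
  PU: pen up
  RT 180: heading 90 -> 270
  -- iteration 3/4 --
  FD 8: (-4,-23) -> (-4,-31) [heading=270, move]
  PU: pen up
  RT 180: heading 270 -> 90
  -- iteration 4/4 --
  FD 8: (-4,-31) -> (-4,-23) [heading=90, move]
  PU: pen up
  RT 180: heading 90 -> 270
]
FD 1: (-4,-23) -> (-4,-24) [heading=270, move]
PU: pen up
Final: pos=(-4,-24), heading=270, 2 segment(s) drawn

Segment endpoints: x in {-4, -4, -4}, y in {-31, -23, -9}
xmin=-4, ymin=-31, xmax=-4, ymax=-9

Answer: -4 -31 -4 -9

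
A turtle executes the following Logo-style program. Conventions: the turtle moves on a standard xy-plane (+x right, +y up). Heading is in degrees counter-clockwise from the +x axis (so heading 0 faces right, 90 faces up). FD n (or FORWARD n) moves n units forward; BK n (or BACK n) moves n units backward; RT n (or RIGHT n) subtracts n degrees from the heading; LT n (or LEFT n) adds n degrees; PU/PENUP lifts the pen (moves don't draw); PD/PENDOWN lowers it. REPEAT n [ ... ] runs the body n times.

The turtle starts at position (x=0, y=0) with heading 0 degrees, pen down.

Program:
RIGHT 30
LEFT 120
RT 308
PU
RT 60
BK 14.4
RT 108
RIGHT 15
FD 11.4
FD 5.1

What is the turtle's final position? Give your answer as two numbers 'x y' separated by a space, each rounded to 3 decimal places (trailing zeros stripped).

Executing turtle program step by step:
Start: pos=(0,0), heading=0, pen down
RT 30: heading 0 -> 330
LT 120: heading 330 -> 90
RT 308: heading 90 -> 142
PU: pen up
RT 60: heading 142 -> 82
BK 14.4: (0,0) -> (-2.004,-14.26) [heading=82, move]
RT 108: heading 82 -> 334
RT 15: heading 334 -> 319
FD 11.4: (-2.004,-14.26) -> (6.6,-21.739) [heading=319, move]
FD 5.1: (6.6,-21.739) -> (10.449,-25.085) [heading=319, move]
Final: pos=(10.449,-25.085), heading=319, 0 segment(s) drawn

Answer: 10.449 -25.085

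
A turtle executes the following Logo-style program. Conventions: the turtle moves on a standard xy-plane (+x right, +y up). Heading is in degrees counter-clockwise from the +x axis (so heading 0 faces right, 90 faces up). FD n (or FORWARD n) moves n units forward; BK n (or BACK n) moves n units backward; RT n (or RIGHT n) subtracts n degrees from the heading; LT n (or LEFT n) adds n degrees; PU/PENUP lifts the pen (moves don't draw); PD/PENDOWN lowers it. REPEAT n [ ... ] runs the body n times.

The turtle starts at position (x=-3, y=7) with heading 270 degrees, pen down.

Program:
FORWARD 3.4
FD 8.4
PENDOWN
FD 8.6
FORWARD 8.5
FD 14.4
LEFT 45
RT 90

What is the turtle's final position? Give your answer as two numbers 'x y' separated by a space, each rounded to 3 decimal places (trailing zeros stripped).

Executing turtle program step by step:
Start: pos=(-3,7), heading=270, pen down
FD 3.4: (-3,7) -> (-3,3.6) [heading=270, draw]
FD 8.4: (-3,3.6) -> (-3,-4.8) [heading=270, draw]
PD: pen down
FD 8.6: (-3,-4.8) -> (-3,-13.4) [heading=270, draw]
FD 8.5: (-3,-13.4) -> (-3,-21.9) [heading=270, draw]
FD 14.4: (-3,-21.9) -> (-3,-36.3) [heading=270, draw]
LT 45: heading 270 -> 315
RT 90: heading 315 -> 225
Final: pos=(-3,-36.3), heading=225, 5 segment(s) drawn

Answer: -3 -36.3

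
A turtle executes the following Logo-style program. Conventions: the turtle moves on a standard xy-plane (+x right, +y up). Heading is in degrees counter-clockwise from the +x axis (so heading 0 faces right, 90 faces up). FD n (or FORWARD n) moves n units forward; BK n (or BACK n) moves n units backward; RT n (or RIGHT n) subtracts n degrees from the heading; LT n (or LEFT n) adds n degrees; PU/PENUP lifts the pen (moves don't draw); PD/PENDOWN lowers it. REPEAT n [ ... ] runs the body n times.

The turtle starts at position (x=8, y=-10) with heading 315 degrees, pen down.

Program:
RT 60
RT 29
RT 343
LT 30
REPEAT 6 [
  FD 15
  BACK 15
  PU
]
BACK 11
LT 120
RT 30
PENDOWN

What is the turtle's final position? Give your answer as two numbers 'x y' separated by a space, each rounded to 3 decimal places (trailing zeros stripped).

Answer: 7.424 0.985

Derivation:
Executing turtle program step by step:
Start: pos=(8,-10), heading=315, pen down
RT 60: heading 315 -> 255
RT 29: heading 255 -> 226
RT 343: heading 226 -> 243
LT 30: heading 243 -> 273
REPEAT 6 [
  -- iteration 1/6 --
  FD 15: (8,-10) -> (8.785,-24.979) [heading=273, draw]
  BK 15: (8.785,-24.979) -> (8,-10) [heading=273, draw]
  PU: pen up
  -- iteration 2/6 --
  FD 15: (8,-10) -> (8.785,-24.979) [heading=273, move]
  BK 15: (8.785,-24.979) -> (8,-10) [heading=273, move]
  PU: pen up
  -- iteration 3/6 --
  FD 15: (8,-10) -> (8.785,-24.979) [heading=273, move]
  BK 15: (8.785,-24.979) -> (8,-10) [heading=273, move]
  PU: pen up
  -- iteration 4/6 --
  FD 15: (8,-10) -> (8.785,-24.979) [heading=273, move]
  BK 15: (8.785,-24.979) -> (8,-10) [heading=273, move]
  PU: pen up
  -- iteration 5/6 --
  FD 15: (8,-10) -> (8.785,-24.979) [heading=273, move]
  BK 15: (8.785,-24.979) -> (8,-10) [heading=273, move]
  PU: pen up
  -- iteration 6/6 --
  FD 15: (8,-10) -> (8.785,-24.979) [heading=273, move]
  BK 15: (8.785,-24.979) -> (8,-10) [heading=273, move]
  PU: pen up
]
BK 11: (8,-10) -> (7.424,0.985) [heading=273, move]
LT 120: heading 273 -> 33
RT 30: heading 33 -> 3
PD: pen down
Final: pos=(7.424,0.985), heading=3, 2 segment(s) drawn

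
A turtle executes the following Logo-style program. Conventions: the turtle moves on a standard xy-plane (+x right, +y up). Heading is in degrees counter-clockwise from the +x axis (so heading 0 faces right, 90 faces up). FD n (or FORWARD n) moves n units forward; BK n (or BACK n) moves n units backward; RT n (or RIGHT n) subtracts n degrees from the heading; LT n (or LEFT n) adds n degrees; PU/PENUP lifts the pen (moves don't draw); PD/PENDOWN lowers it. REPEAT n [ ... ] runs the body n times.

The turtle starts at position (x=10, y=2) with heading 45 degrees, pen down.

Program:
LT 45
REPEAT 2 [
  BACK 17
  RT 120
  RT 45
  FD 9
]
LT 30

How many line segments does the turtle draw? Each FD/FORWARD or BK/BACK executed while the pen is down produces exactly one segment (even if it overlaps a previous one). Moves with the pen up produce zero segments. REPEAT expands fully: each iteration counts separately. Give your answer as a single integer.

Executing turtle program step by step:
Start: pos=(10,2), heading=45, pen down
LT 45: heading 45 -> 90
REPEAT 2 [
  -- iteration 1/2 --
  BK 17: (10,2) -> (10,-15) [heading=90, draw]
  RT 120: heading 90 -> 330
  RT 45: heading 330 -> 285
  FD 9: (10,-15) -> (12.329,-23.693) [heading=285, draw]
  -- iteration 2/2 --
  BK 17: (12.329,-23.693) -> (7.929,-7.273) [heading=285, draw]
  RT 120: heading 285 -> 165
  RT 45: heading 165 -> 120
  FD 9: (7.929,-7.273) -> (3.429,0.522) [heading=120, draw]
]
LT 30: heading 120 -> 150
Final: pos=(3.429,0.522), heading=150, 4 segment(s) drawn
Segments drawn: 4

Answer: 4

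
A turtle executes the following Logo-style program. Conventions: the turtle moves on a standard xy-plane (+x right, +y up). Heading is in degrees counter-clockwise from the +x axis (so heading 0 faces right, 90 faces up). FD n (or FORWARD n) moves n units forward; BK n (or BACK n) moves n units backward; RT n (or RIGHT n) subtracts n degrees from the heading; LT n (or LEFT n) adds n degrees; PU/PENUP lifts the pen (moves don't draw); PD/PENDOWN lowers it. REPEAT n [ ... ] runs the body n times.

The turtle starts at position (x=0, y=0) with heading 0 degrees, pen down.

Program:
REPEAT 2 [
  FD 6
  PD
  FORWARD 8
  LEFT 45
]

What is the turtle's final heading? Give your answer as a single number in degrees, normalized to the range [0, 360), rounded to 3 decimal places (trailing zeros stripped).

Answer: 90

Derivation:
Executing turtle program step by step:
Start: pos=(0,0), heading=0, pen down
REPEAT 2 [
  -- iteration 1/2 --
  FD 6: (0,0) -> (6,0) [heading=0, draw]
  PD: pen down
  FD 8: (6,0) -> (14,0) [heading=0, draw]
  LT 45: heading 0 -> 45
  -- iteration 2/2 --
  FD 6: (14,0) -> (18.243,4.243) [heading=45, draw]
  PD: pen down
  FD 8: (18.243,4.243) -> (23.899,9.899) [heading=45, draw]
  LT 45: heading 45 -> 90
]
Final: pos=(23.899,9.899), heading=90, 4 segment(s) drawn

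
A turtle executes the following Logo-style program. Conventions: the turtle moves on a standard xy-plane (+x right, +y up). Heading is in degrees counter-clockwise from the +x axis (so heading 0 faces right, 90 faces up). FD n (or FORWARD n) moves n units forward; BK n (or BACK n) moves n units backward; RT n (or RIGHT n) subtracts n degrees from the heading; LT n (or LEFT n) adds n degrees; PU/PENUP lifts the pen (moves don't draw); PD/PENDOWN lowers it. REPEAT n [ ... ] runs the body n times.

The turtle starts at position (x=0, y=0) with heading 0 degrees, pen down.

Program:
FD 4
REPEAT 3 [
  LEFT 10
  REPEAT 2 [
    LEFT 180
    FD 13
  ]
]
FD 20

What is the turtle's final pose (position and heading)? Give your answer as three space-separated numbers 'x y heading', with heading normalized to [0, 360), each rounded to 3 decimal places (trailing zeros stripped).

Executing turtle program step by step:
Start: pos=(0,0), heading=0, pen down
FD 4: (0,0) -> (4,0) [heading=0, draw]
REPEAT 3 [
  -- iteration 1/3 --
  LT 10: heading 0 -> 10
  REPEAT 2 [
    -- iteration 1/2 --
    LT 180: heading 10 -> 190
    FD 13: (4,0) -> (-8.803,-2.257) [heading=190, draw]
    -- iteration 2/2 --
    LT 180: heading 190 -> 10
    FD 13: (-8.803,-2.257) -> (4,0) [heading=10, draw]
  ]
  -- iteration 2/3 --
  LT 10: heading 10 -> 20
  REPEAT 2 [
    -- iteration 1/2 --
    LT 180: heading 20 -> 200
    FD 13: (4,0) -> (-8.216,-4.446) [heading=200, draw]
    -- iteration 2/2 --
    LT 180: heading 200 -> 20
    FD 13: (-8.216,-4.446) -> (4,0) [heading=20, draw]
  ]
  -- iteration 3/3 --
  LT 10: heading 20 -> 30
  REPEAT 2 [
    -- iteration 1/2 --
    LT 180: heading 30 -> 210
    FD 13: (4,0) -> (-7.258,-6.5) [heading=210, draw]
    -- iteration 2/2 --
    LT 180: heading 210 -> 30
    FD 13: (-7.258,-6.5) -> (4,0) [heading=30, draw]
  ]
]
FD 20: (4,0) -> (21.321,10) [heading=30, draw]
Final: pos=(21.321,10), heading=30, 8 segment(s) drawn

Answer: 21.321 10 30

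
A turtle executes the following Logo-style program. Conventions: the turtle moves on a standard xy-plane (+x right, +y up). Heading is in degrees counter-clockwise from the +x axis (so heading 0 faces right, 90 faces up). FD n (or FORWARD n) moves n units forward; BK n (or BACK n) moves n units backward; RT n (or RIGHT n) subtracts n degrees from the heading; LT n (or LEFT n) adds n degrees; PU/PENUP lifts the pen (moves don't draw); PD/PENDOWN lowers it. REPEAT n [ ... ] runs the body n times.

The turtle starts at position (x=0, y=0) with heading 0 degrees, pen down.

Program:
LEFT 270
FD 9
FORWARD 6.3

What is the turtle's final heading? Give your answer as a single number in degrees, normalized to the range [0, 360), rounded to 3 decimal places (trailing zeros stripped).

Executing turtle program step by step:
Start: pos=(0,0), heading=0, pen down
LT 270: heading 0 -> 270
FD 9: (0,0) -> (0,-9) [heading=270, draw]
FD 6.3: (0,-9) -> (0,-15.3) [heading=270, draw]
Final: pos=(0,-15.3), heading=270, 2 segment(s) drawn

Answer: 270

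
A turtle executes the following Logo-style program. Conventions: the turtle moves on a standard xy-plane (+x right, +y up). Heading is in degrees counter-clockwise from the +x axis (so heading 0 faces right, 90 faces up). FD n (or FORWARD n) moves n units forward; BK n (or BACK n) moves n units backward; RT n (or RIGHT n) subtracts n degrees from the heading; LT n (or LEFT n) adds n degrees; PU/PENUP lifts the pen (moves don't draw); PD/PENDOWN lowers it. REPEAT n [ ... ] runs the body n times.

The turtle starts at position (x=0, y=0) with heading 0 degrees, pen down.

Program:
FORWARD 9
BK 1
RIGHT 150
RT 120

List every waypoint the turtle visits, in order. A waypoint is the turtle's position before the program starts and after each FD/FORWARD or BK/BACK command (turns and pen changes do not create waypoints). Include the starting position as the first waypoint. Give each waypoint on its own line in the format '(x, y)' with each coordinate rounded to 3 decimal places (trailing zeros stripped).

Executing turtle program step by step:
Start: pos=(0,0), heading=0, pen down
FD 9: (0,0) -> (9,0) [heading=0, draw]
BK 1: (9,0) -> (8,0) [heading=0, draw]
RT 150: heading 0 -> 210
RT 120: heading 210 -> 90
Final: pos=(8,0), heading=90, 2 segment(s) drawn
Waypoints (3 total):
(0, 0)
(9, 0)
(8, 0)

Answer: (0, 0)
(9, 0)
(8, 0)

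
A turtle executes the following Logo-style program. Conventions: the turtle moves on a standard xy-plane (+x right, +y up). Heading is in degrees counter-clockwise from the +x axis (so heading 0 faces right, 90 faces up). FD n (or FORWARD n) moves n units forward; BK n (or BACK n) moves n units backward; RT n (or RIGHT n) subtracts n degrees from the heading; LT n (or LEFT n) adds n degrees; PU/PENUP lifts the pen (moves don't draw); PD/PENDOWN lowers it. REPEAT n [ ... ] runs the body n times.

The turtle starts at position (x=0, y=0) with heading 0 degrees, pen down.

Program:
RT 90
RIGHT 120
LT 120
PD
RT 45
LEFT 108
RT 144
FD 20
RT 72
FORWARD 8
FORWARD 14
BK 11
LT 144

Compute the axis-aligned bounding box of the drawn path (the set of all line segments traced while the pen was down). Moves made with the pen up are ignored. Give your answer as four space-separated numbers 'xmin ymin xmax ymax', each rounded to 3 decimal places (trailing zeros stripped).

Answer: -29.742 -3.129 0 16.473

Derivation:
Executing turtle program step by step:
Start: pos=(0,0), heading=0, pen down
RT 90: heading 0 -> 270
RT 120: heading 270 -> 150
LT 120: heading 150 -> 270
PD: pen down
RT 45: heading 270 -> 225
LT 108: heading 225 -> 333
RT 144: heading 333 -> 189
FD 20: (0,0) -> (-19.754,-3.129) [heading=189, draw]
RT 72: heading 189 -> 117
FD 8: (-19.754,-3.129) -> (-23.386,3.999) [heading=117, draw]
FD 14: (-23.386,3.999) -> (-29.742,16.473) [heading=117, draw]
BK 11: (-29.742,16.473) -> (-24.748,6.672) [heading=117, draw]
LT 144: heading 117 -> 261
Final: pos=(-24.748,6.672), heading=261, 4 segment(s) drawn

Segment endpoints: x in {-29.742, -24.748, -23.386, -19.754, 0}, y in {-3.129, 0, 3.999, 6.672, 16.473}
xmin=-29.742, ymin=-3.129, xmax=0, ymax=16.473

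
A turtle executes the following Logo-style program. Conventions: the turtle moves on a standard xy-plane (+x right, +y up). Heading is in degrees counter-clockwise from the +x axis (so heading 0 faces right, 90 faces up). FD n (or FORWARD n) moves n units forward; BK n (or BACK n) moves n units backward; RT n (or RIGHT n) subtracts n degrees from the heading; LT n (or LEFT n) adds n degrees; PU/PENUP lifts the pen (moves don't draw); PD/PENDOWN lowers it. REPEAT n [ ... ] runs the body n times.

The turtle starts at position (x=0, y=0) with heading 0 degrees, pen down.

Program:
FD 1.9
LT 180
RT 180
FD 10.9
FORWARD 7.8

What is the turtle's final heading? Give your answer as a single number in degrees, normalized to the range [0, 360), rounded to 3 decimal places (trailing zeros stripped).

Answer: 0

Derivation:
Executing turtle program step by step:
Start: pos=(0,0), heading=0, pen down
FD 1.9: (0,0) -> (1.9,0) [heading=0, draw]
LT 180: heading 0 -> 180
RT 180: heading 180 -> 0
FD 10.9: (1.9,0) -> (12.8,0) [heading=0, draw]
FD 7.8: (12.8,0) -> (20.6,0) [heading=0, draw]
Final: pos=(20.6,0), heading=0, 3 segment(s) drawn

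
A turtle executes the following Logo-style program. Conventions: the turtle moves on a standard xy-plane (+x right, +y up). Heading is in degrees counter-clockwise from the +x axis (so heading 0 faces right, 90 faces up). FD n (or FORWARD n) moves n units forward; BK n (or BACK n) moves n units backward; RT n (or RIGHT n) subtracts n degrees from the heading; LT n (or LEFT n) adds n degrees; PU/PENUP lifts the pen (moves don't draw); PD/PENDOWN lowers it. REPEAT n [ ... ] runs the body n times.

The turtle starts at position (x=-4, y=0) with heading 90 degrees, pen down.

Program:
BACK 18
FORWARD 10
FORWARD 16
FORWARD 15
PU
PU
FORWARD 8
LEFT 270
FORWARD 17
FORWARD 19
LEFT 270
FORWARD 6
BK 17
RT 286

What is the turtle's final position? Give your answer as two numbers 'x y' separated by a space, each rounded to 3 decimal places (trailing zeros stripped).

Executing turtle program step by step:
Start: pos=(-4,0), heading=90, pen down
BK 18: (-4,0) -> (-4,-18) [heading=90, draw]
FD 10: (-4,-18) -> (-4,-8) [heading=90, draw]
FD 16: (-4,-8) -> (-4,8) [heading=90, draw]
FD 15: (-4,8) -> (-4,23) [heading=90, draw]
PU: pen up
PU: pen up
FD 8: (-4,23) -> (-4,31) [heading=90, move]
LT 270: heading 90 -> 0
FD 17: (-4,31) -> (13,31) [heading=0, move]
FD 19: (13,31) -> (32,31) [heading=0, move]
LT 270: heading 0 -> 270
FD 6: (32,31) -> (32,25) [heading=270, move]
BK 17: (32,25) -> (32,42) [heading=270, move]
RT 286: heading 270 -> 344
Final: pos=(32,42), heading=344, 4 segment(s) drawn

Answer: 32 42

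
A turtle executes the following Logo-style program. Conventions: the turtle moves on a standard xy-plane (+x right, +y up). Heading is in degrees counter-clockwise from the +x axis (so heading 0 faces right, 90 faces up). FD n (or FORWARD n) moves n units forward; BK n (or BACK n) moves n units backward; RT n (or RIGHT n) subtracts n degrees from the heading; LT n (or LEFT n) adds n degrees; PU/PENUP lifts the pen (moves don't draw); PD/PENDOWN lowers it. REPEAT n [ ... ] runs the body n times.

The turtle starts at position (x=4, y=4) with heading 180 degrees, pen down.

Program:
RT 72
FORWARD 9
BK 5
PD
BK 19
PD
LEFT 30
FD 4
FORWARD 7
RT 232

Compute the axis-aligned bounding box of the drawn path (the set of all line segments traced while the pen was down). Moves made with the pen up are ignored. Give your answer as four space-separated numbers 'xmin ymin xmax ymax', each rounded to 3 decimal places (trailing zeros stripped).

Executing turtle program step by step:
Start: pos=(4,4), heading=180, pen down
RT 72: heading 180 -> 108
FD 9: (4,4) -> (1.219,12.56) [heading=108, draw]
BK 5: (1.219,12.56) -> (2.764,7.804) [heading=108, draw]
PD: pen down
BK 19: (2.764,7.804) -> (8.635,-10.266) [heading=108, draw]
PD: pen down
LT 30: heading 108 -> 138
FD 4: (8.635,-10.266) -> (5.663,-7.589) [heading=138, draw]
FD 7: (5.663,-7.589) -> (0.461,-2.905) [heading=138, draw]
RT 232: heading 138 -> 266
Final: pos=(0.461,-2.905), heading=266, 5 segment(s) drawn

Segment endpoints: x in {0.461, 1.219, 2.764, 4, 5.663, 8.635}, y in {-10.266, -7.589, -2.905, 4, 7.804, 12.56}
xmin=0.461, ymin=-10.266, xmax=8.635, ymax=12.56

Answer: 0.461 -10.266 8.635 12.56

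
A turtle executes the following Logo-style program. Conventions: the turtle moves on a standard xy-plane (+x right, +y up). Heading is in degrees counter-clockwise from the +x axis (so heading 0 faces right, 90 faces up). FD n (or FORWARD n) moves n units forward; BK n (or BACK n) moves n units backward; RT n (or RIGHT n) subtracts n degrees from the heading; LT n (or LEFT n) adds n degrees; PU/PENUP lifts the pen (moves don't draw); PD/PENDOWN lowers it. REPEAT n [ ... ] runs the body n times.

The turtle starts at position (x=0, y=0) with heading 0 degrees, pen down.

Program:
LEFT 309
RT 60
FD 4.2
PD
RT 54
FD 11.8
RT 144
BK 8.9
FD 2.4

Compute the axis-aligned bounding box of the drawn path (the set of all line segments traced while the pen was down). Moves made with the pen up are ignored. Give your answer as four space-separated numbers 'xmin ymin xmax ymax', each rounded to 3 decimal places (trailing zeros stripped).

Answer: -18.504 -13.892 0 0

Derivation:
Executing turtle program step by step:
Start: pos=(0,0), heading=0, pen down
LT 309: heading 0 -> 309
RT 60: heading 309 -> 249
FD 4.2: (0,0) -> (-1.505,-3.921) [heading=249, draw]
PD: pen down
RT 54: heading 249 -> 195
FD 11.8: (-1.505,-3.921) -> (-12.903,-6.975) [heading=195, draw]
RT 144: heading 195 -> 51
BK 8.9: (-12.903,-6.975) -> (-18.504,-13.892) [heading=51, draw]
FD 2.4: (-18.504,-13.892) -> (-16.994,-12.027) [heading=51, draw]
Final: pos=(-16.994,-12.027), heading=51, 4 segment(s) drawn

Segment endpoints: x in {-18.504, -16.994, -12.903, -1.505, 0}, y in {-13.892, -12.027, -6.975, -3.921, 0}
xmin=-18.504, ymin=-13.892, xmax=0, ymax=0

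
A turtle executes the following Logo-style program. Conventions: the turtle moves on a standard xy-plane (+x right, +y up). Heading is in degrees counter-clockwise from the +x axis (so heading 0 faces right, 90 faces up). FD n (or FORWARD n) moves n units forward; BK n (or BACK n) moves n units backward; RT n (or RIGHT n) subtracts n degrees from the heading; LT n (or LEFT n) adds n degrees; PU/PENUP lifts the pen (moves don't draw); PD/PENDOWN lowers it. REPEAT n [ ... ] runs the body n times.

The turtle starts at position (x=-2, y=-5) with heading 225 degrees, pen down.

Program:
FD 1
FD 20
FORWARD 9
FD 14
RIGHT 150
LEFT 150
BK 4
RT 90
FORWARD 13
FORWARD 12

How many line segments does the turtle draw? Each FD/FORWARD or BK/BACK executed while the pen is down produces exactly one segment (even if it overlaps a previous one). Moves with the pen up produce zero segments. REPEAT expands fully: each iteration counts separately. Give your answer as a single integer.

Executing turtle program step by step:
Start: pos=(-2,-5), heading=225, pen down
FD 1: (-2,-5) -> (-2.707,-5.707) [heading=225, draw]
FD 20: (-2.707,-5.707) -> (-16.849,-19.849) [heading=225, draw]
FD 9: (-16.849,-19.849) -> (-23.213,-26.213) [heading=225, draw]
FD 14: (-23.213,-26.213) -> (-33.113,-36.113) [heading=225, draw]
RT 150: heading 225 -> 75
LT 150: heading 75 -> 225
BK 4: (-33.113,-36.113) -> (-30.284,-33.284) [heading=225, draw]
RT 90: heading 225 -> 135
FD 13: (-30.284,-33.284) -> (-39.477,-24.092) [heading=135, draw]
FD 12: (-39.477,-24.092) -> (-47.962,-15.607) [heading=135, draw]
Final: pos=(-47.962,-15.607), heading=135, 7 segment(s) drawn
Segments drawn: 7

Answer: 7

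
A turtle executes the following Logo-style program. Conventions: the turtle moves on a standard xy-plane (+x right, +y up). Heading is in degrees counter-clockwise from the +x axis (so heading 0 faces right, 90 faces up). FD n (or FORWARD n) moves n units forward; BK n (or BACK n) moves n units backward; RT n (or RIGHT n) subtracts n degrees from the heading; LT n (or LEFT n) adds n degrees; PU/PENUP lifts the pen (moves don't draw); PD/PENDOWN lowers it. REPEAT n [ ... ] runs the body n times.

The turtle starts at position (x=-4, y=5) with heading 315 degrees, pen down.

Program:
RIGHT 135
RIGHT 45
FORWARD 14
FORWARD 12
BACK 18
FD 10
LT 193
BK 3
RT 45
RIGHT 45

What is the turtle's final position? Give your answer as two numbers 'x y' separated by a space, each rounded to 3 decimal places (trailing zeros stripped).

Executing turtle program step by step:
Start: pos=(-4,5), heading=315, pen down
RT 135: heading 315 -> 180
RT 45: heading 180 -> 135
FD 14: (-4,5) -> (-13.899,14.899) [heading=135, draw]
FD 12: (-13.899,14.899) -> (-22.385,23.385) [heading=135, draw]
BK 18: (-22.385,23.385) -> (-9.657,10.657) [heading=135, draw]
FD 10: (-9.657,10.657) -> (-16.728,17.728) [heading=135, draw]
LT 193: heading 135 -> 328
BK 3: (-16.728,17.728) -> (-19.272,19.318) [heading=328, draw]
RT 45: heading 328 -> 283
RT 45: heading 283 -> 238
Final: pos=(-19.272,19.318), heading=238, 5 segment(s) drawn

Answer: -19.272 19.318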